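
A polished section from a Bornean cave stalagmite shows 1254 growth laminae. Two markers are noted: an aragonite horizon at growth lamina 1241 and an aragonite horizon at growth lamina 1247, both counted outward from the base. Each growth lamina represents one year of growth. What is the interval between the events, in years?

Separation: 1247 − 1241 = 6 growth laminae.
One growth lamina per year makes the interval 6 years.

6 yr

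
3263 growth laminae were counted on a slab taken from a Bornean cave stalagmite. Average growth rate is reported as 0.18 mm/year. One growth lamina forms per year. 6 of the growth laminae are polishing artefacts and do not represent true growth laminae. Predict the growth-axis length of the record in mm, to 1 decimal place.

586.3 mm

Adjusted count: 3263 − 6 = 3257 growth laminae.
3257 years at 0.18 mm/year gives 0.18 × 3257 = 586.3 mm.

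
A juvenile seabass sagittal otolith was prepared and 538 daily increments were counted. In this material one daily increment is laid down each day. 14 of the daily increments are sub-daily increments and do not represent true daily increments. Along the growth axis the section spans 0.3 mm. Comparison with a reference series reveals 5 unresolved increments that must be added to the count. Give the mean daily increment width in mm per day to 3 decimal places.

True daily increment count = 538 − 14 + 5 = 529.
Extension rate ≈ 0.3 / 529 = 0.001 mm per day.

0.001 mm per day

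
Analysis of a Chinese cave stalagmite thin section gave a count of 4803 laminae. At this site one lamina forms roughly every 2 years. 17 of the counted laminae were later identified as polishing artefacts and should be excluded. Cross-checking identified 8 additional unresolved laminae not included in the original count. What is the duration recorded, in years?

9588 years

After corrections the count is 4803 − 17 + 8 = 4794 laminae.
Multiplying by 2 years per lamina: 4794 × 2 = 9588 years.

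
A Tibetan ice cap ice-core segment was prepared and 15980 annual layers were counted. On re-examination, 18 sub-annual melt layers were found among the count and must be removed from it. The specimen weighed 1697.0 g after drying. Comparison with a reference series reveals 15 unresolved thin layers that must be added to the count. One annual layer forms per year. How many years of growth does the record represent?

15977 years

Correcting the raw count gives 15980 − 18 + 15 = 15977 true annual layers.
At one annual layer per year, that is 15977 years.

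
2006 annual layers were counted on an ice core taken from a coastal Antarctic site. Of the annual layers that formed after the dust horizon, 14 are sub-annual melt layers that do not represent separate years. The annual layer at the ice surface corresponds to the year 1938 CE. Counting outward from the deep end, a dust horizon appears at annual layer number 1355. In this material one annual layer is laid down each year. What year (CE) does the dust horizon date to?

1301 CE

The dust horizon sits at annual layer 1355 from the deep end, so 2006 − 1355 = 651 annual layers formed after it.
651 − 14 false = 637 true annual layers after the dust horizon.
Counting back 637 years from 1938 CE places the dust horizon in 1938 − 637 = 1301 CE.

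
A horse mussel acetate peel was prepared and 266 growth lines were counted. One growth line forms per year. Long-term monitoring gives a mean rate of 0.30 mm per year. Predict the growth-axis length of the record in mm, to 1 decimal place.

79.8 mm

266 years of growth are recorded.
Predicted length = 0.30 mm/year × 266 years = 79.8 mm.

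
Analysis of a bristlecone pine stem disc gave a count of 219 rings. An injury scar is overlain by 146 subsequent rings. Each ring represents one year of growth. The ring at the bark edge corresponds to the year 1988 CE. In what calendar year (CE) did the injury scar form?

146 rings formed after the injury scar.
Counting back 146 years from 1988 CE places the injury scar in 1988 − 146 = 1842 CE.

1842 CE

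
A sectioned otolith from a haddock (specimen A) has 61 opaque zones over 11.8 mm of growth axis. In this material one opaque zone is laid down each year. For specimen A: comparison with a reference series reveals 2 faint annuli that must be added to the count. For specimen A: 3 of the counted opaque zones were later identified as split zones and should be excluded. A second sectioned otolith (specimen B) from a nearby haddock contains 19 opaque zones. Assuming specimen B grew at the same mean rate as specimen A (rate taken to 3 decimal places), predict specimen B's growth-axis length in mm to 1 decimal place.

Specimen A: correcting the raw count gives 61 − 3 + 2 = 60 true opaque zones.
A: Extension rate ≈ 11.8 / 60 = 0.197 mm/yr.
B's length ≈ 0.197 × 19 = 3.7 mm.

3.7 mm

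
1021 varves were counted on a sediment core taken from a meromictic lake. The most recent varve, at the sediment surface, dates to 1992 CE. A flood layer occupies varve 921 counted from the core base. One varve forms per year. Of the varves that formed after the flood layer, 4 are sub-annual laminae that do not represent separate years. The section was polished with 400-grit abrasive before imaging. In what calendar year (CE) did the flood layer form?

1021 − 921 = 100 varves lie beyond the flood layer toward the sediment surface.
Excluding 4 false varves: 100 − 4 = 96.
The varve at the sediment surface is 1992 CE, so the flood layer dates to 1992 − 96 = 1896 CE.

1896 CE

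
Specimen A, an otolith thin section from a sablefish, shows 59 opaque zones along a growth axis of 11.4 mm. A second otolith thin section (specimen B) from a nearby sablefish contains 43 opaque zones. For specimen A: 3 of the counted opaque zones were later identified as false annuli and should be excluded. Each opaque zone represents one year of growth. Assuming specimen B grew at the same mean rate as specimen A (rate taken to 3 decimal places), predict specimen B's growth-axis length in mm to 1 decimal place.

Specimen A: adjusted count: 59 − 3 = 56 opaque zones.
A: Extension rate ≈ 11.4 / 56 = 0.204 mm per year.
For B, 0.204 mm/year × 43 years = 8.8 mm.

8.8 mm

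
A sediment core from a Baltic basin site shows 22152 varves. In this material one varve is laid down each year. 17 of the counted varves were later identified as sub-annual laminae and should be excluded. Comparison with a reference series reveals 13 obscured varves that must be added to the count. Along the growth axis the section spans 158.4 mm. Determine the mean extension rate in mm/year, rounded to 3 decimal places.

Correcting the raw count gives 22152 − 17 + 13 = 22148 true varves.
158.4 mm over 22148 years gives 158.4 / 22148 ≈ 0.007 mm/year.

0.007 mm/year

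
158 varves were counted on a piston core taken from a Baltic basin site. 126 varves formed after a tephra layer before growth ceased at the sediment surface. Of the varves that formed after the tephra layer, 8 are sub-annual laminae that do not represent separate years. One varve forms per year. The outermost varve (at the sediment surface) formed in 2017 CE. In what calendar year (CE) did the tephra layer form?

126 varves post-date the tephra layer.
Removing the 8 false varves leaves 126 − 8 = 118 true varves beyond the tephra layer.
The varve at the sediment surface is 2017 CE, so the tephra layer dates to 2017 − 118 = 1899 CE.

1899 CE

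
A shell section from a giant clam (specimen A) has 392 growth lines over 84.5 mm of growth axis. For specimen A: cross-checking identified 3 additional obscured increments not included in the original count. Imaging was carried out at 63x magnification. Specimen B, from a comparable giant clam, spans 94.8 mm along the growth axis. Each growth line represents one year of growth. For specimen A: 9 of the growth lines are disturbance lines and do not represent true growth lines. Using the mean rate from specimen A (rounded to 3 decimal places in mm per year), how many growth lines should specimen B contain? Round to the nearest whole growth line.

Specimen A: after corrections the count is 392 − 9 + 3 = 386 growth lines.
A: Mean rate = 84.5 mm / 386 years ≈ 0.219 mm per year.
Specimen B: 94.8 mm / 0.219 mm per year = 432.88 years ≈ 433 growth lines.

433 growth lines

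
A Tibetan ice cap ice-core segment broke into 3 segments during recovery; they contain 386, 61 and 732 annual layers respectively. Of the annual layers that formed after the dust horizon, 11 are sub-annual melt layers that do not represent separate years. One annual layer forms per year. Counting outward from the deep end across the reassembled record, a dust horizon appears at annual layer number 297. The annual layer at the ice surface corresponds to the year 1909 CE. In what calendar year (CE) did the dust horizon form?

1038 CE

Total annual layers = 386 + 61 + 732 = 1179.
Between annual layer 297 and the ice surface there are 1179 − 297 = 882 annual layers.
Removing the 11 false annual layers leaves 882 − 11 = 871 true annual layers beyond the dust horizon.
1909 − 871 = 1038 CE.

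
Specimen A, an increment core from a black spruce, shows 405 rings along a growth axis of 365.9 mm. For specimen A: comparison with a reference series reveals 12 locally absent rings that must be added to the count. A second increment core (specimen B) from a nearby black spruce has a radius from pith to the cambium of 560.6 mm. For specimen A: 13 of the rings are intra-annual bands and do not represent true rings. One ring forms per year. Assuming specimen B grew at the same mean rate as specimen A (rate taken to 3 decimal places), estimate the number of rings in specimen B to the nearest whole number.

Specimen A: adjusted count: 405 − 13 + 12 = 404 rings.
A: 365.9 mm over 404 years gives 365.9 / 404 ≈ 0.906 mm per year.
Specimen B: 560.6 mm / 0.906 mm per year = 618.76 years ≈ 619 rings.

619 rings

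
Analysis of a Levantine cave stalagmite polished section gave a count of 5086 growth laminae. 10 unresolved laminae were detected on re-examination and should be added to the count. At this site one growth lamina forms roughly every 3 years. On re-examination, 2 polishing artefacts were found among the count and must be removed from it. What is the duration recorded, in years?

Adjusted count: 5086 − 2 + 10 = 5094 growth laminae.
5094 growth laminae at 3 years each span 5094 × 3 = 15282 years.

15282 years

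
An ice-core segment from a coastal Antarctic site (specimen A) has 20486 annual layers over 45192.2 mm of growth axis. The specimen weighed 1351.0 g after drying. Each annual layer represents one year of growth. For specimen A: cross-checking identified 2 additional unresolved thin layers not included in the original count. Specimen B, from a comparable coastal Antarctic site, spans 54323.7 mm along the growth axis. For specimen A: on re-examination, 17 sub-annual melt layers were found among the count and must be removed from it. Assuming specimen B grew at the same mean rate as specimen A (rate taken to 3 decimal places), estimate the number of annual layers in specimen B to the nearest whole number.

Specimen A: true annual layer count = 20486 − 17 + 2 = 20471.
A: Extension rate ≈ 45192.2 / 20471 = 2.208 mm/yr.
Specimen B: 54323.7 mm / 2.208 mm per year = 24603.12 years ≈ 24603 annual layers.

24603 annual layers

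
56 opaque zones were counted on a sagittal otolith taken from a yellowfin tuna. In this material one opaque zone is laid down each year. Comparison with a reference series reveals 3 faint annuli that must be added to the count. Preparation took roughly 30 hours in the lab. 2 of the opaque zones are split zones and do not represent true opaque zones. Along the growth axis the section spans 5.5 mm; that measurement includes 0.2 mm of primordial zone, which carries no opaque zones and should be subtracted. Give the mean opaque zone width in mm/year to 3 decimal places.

Adjusted count: 56 − 2 + 3 = 57 opaque zones.
Removing the 0.2 mm offcut leaves 5.5 − 0.2 = 5.3 mm.
Extension rate ≈ 5.3 / 57 = 0.093 mm/year.

0.093 mm/year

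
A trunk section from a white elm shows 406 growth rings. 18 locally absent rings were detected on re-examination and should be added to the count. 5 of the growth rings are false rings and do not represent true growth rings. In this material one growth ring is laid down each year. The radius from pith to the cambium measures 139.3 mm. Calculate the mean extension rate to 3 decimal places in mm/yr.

Adjusted count: 406 − 5 + 18 = 419 growth rings.
139.3 mm over 419 years gives 139.3 / 419 ≈ 0.332 mm/yr.

0.332 mm/yr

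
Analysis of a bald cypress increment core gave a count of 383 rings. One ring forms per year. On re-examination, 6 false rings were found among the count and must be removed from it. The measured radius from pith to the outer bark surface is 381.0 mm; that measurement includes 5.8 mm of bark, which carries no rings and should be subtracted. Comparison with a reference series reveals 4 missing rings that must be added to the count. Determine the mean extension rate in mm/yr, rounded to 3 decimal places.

0.985 mm/yr

True ring count = 383 − 6 + 4 = 381.
Removing the 5.8 mm offcut leaves 381.0 − 5.8 = 375.2 mm.
375.2 mm over 381 years gives 375.2 / 381 ≈ 0.985 mm/yr.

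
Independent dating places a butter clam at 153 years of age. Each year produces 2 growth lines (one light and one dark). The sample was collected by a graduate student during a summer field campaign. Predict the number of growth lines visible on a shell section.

153 years at 2 growth lines per year gives 153 × 2 = 306 growth lines.
So 306 growth lines should be present.

306 growth lines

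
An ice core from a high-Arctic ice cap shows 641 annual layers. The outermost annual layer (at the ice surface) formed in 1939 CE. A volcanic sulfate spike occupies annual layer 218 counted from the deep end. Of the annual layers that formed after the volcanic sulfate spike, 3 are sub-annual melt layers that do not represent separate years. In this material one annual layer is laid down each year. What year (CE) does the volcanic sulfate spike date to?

Between annual layer 218 and the ice surface there are 641 − 218 = 423 annual layers.
423 − 3 false = 420 true annual layers after the volcanic sulfate spike.
1939 − 420 = 1519 CE.

1519 CE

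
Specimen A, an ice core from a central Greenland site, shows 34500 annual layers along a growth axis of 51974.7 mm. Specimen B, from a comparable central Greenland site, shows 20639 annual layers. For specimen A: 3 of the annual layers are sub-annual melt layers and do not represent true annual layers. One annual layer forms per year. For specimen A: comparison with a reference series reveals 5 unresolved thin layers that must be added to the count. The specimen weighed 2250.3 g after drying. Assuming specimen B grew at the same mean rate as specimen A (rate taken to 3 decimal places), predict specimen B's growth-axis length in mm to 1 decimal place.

31082.3 mm

Specimen A: correcting the raw count gives 34500 − 3 + 5 = 34502 true annual layers.
A: Mean rate = 51974.7 mm / 34502 years ≈ 1.506 mm/yr.
B's length ≈ 1.506 × 20639 = 31082.3 mm.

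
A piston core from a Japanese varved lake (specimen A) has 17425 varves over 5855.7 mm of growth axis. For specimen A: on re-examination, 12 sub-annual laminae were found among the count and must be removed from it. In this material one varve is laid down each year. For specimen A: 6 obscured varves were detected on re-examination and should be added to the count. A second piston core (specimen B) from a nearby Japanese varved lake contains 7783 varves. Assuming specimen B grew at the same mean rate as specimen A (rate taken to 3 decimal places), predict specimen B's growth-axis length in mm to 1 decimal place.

Specimen A: correcting the raw count gives 17425 − 12 + 6 = 17419 true varves.
A: Extension rate ≈ 5855.7 / 17419 = 0.336 mm/yr.
Length of B = 0.336 × 7783 = 2615.1 mm.

2615.1 mm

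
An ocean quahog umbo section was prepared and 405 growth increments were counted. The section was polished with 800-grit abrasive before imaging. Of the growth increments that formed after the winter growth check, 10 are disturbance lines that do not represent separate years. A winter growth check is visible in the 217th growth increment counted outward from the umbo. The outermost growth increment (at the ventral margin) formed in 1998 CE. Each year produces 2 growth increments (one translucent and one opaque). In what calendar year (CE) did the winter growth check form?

Between growth increment 217 and the ventral margin there are 405 − 217 = 188 growth increments.
Removing the 10 false growth increments leaves 188 − 10 = 178 true growth increments beyond the winter growth check.
Dividing by 2 growth increments per year: 178 / 2 = 89 years.
Counting back 89 years from 1998 CE places the winter growth check in 1998 − 89 = 1909 CE.

1909 CE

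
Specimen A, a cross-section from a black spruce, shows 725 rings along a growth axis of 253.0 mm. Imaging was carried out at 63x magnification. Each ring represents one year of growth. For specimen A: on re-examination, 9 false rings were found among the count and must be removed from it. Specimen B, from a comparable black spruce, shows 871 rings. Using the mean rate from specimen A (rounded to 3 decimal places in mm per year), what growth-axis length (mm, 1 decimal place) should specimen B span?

307.5 mm

Specimen A: after corrections the count is 725 − 9 = 716 rings.
A: Mean rate = 253.0 mm / 716 years ≈ 0.353 mm per year.
B's length ≈ 0.353 × 871 = 307.5 mm.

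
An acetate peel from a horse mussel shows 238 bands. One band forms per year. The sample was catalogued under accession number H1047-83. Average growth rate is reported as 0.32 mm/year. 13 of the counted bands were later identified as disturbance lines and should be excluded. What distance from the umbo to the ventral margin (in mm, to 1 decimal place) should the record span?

Adjusted count: 238 − 13 = 225 bands.
Length ≈ 0.32 × 225 = 72.0 mm.

72.0 mm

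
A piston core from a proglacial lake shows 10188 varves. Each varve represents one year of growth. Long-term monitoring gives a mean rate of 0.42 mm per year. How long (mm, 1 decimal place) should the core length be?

4279.0 mm

10188 years of growth are recorded.
10188 years at 0.42 mm/year gives 0.42 × 10188 = 4279.0 mm.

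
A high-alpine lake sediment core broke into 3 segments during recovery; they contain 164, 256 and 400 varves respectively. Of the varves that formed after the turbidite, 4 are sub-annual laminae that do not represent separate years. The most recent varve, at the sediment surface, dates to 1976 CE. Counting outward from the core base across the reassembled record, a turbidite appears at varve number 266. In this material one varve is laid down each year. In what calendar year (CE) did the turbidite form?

Total varves = 164 + 256 + 400 = 820.
820 − 266 = 554 varves lie beyond the turbidite toward the sediment surface.
Excluding 4 false varves: 554 − 4 = 550.
Counting back 550 years from 1976 CE places the turbidite in 1976 − 550 = 1426 CE.

1426 CE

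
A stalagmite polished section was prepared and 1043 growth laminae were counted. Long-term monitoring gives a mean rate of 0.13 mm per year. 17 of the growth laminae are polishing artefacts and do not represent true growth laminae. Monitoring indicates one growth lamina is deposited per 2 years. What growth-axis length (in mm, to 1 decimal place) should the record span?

266.8 mm

After corrections the count is 1043 − 17 = 1026 growth laminae.
Multiplying by 2 years per growth lamina: 1026 × 2 = 2052 years.
Length ≈ 0.13 × 2052 = 266.8 mm.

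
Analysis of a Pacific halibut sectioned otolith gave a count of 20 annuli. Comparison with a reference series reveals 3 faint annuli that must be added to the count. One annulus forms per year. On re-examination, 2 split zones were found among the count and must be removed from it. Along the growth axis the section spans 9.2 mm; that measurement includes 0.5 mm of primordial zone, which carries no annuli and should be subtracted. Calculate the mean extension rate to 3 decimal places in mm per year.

0.414 mm per year

Adjusted count: 20 − 2 + 3 = 21 annuli.
Net length = 9.2 − 0.5 = 8.7 mm.
Extension rate ≈ 8.7 / 21 = 0.414 mm per year.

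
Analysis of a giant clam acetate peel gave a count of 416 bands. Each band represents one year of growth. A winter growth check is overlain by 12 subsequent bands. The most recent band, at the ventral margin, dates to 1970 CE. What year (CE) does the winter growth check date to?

12 bands formed after the winter growth check.
1970 − 12 = 1958 CE.

1958 CE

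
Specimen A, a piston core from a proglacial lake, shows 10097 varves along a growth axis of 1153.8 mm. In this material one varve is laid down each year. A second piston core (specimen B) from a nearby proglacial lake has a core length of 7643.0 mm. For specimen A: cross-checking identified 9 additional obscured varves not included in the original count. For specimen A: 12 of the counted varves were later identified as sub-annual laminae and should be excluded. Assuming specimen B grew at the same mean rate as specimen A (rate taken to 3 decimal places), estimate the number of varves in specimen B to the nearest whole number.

67044 varves

Specimen A: true varve count = 10097 − 12 + 9 = 10094.
A: 1153.8 mm over 10094 years gives 1153.8 / 10094 ≈ 0.114 mm per year.
For B, 7643.0 / 0.114 = 67043.86 years ≈ 67044 varves.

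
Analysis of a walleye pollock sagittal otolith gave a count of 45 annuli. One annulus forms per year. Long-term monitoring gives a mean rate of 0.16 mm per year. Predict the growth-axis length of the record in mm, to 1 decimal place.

7.2 mm

45 years of growth are recorded.
45 years at 0.16 mm/year gives 0.16 × 45 = 7.2 mm.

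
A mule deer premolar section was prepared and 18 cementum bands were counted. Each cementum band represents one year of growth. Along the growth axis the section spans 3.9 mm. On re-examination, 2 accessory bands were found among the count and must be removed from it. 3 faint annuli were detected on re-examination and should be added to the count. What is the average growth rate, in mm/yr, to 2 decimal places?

After corrections the count is 18 − 2 + 3 = 19 cementum bands.
Extension rate ≈ 3.9 / 19 = 0.21 mm/yr.

0.21 mm/yr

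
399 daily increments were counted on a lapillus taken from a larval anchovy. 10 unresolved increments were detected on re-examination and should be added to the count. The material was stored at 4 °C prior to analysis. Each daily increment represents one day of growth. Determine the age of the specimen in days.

Adjusted count: 399 + 10 = 409 daily increments.
One daily increment per day makes the duration 409 days.

409 d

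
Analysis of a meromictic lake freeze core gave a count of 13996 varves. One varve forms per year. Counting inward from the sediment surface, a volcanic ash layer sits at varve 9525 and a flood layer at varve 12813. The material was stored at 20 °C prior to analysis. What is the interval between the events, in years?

3288 yr

Separation: 12813 − 9525 = 3288 varves.
At one varve per year, 3288 years elapsed between them.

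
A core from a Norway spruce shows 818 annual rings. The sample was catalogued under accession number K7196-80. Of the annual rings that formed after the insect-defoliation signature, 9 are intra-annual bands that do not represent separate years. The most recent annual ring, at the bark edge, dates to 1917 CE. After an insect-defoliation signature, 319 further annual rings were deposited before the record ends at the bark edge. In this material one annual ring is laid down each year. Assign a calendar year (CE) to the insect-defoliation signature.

1607 CE

There are 319 annual rings younger than the insect-defoliation signature.
Removing the 9 false annual rings leaves 319 − 9 = 310 true annual rings beyond the insect-defoliation signature.
Counting back 310 years from 1917 CE places the insect-defoliation signature in 1917 − 310 = 1607 CE.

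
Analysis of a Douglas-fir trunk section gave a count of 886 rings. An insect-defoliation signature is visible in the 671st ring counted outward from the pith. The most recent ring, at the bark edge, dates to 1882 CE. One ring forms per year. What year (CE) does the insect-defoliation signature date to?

1667 CE

Between ring 671 and the bark edge there are 886 − 671 = 215 rings.
1882 − 215 = 1667 CE.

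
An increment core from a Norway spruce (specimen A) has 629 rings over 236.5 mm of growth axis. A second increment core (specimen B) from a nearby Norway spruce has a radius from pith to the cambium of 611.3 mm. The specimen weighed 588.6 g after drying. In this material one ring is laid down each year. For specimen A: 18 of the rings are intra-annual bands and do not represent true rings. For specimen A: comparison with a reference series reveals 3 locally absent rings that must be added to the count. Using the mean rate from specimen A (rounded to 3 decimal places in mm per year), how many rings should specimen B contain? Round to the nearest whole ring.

1588 rings

Specimen A: after corrections the count is 629 − 18 + 3 = 614 rings.
A: Extension rate ≈ 236.5 / 614 = 0.385 mm per year.
Specimen B: 611.3 mm / 0.385 mm per year = 1587.79 years ≈ 1588 rings.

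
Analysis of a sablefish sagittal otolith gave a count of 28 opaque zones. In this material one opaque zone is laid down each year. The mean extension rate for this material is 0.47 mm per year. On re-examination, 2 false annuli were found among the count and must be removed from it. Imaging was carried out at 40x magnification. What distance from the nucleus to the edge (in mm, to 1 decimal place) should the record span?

12.2 mm

Correcting the raw count gives 28 − 2 = 26 true opaque zones.
Length ≈ 0.47 × 26 = 12.2 mm.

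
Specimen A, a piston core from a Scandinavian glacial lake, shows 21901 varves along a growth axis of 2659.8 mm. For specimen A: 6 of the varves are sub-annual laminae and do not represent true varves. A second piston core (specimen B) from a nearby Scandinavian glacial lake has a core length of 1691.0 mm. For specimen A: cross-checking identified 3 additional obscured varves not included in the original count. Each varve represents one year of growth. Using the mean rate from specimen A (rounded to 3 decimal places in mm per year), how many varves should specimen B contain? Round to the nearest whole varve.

13975 varves

Specimen A: after corrections the count is 21901 − 6 + 3 = 21898 varves.
A: 2659.8 mm over 21898 years gives 2659.8 / 21898 ≈ 0.121 mm/year.
B spans 1691.0 / 0.121 = 13975.21 years ≈ 13975 varves.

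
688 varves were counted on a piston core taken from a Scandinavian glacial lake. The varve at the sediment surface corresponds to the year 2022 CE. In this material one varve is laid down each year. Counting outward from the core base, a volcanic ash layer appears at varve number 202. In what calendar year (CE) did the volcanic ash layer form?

1536 CE

Between varve 202 and the sediment surface there are 688 − 202 = 486 varves.
Counting back 486 years from 2022 CE places the volcanic ash layer in 2022 − 486 = 1536 CE.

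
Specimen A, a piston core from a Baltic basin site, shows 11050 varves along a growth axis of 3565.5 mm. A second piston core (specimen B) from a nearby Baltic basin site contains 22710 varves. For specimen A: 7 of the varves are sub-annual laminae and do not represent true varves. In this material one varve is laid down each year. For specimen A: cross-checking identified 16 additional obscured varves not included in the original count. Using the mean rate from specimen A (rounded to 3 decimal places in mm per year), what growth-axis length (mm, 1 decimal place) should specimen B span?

7312.6 mm

Specimen A: after corrections the count is 11050 − 7 + 16 = 11059 varves.
A: 3565.5 mm over 11059 years gives 3565.5 / 11059 ≈ 0.322 mm/year.
B's length ≈ 0.322 × 22710 = 7312.6 mm.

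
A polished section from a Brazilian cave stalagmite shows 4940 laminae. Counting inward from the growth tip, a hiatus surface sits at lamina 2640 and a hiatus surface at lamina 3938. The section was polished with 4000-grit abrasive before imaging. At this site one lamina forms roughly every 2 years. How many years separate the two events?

3938 − 2640 = 1298 laminae lie between the two events.
1298 laminae at 2 years each span 1298 × 2 = 2596 years.

2596 yr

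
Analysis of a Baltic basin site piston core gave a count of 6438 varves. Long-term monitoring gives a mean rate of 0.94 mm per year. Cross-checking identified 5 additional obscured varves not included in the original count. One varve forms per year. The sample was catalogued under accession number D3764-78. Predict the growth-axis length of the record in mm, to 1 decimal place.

Adjusted count: 6438 + 5 = 6443 varves.
Predicted length = 0.94 mm/year × 6443 years = 6056.4 mm.

6056.4 mm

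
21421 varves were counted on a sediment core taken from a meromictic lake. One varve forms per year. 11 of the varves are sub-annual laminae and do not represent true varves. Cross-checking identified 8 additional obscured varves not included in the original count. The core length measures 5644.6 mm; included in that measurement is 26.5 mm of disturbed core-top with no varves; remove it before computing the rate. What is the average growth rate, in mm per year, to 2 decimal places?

After corrections the count is 21421 − 11 + 8 = 21418 varves.
Removing the 26.5 mm offcut leaves 5644.6 − 26.5 = 5618.1 mm.
Extension rate ≈ 5618.1 / 21418 = 0.26 mm per year.

0.26 mm per year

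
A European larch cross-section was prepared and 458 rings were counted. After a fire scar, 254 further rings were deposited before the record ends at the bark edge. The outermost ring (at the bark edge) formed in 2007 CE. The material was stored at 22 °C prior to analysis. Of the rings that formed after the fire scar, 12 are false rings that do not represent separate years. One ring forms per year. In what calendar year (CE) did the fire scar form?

There are 254 rings younger than the fire scar.
Excluding 12 false rings: 254 − 12 = 242.
Counting back 242 years from 2007 CE places the fire scar in 2007 − 242 = 1765 CE.

1765 CE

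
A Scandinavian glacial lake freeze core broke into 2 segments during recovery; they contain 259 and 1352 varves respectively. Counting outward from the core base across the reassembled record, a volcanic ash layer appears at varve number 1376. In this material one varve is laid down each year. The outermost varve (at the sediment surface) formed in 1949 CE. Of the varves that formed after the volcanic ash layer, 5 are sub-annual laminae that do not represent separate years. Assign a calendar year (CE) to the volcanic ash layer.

1719 CE

Total varves = 259 + 1352 = 1611.
Between varve 1376 and the sediment surface there are 1611 − 1376 = 235 varves.
235 − 5 false = 230 true varves after the volcanic ash layer.
The varve at the sediment surface is 1949 CE, so the volcanic ash layer dates to 1949 − 230 = 1719 CE.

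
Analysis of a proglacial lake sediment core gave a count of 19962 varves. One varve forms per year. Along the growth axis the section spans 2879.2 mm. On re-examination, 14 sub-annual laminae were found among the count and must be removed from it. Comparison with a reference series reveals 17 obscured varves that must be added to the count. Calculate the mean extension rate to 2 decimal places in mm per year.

After corrections the count is 19962 − 14 + 17 = 19965 varves.
2879.2 mm over 19965 years gives 2879.2 / 19965 ≈ 0.14 mm per year.

0.14 mm per year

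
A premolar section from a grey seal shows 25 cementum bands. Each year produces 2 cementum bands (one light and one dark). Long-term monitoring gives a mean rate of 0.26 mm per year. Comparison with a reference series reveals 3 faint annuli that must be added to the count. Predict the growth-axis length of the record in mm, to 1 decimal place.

Adjusted count: 25 + 3 = 28 cementum bands.
Dividing by 2 cementum bands per year: 28 / 2 = 14 years.
14 years at 0.26 mm/year gives 0.26 × 14 = 3.6 mm.

3.6 mm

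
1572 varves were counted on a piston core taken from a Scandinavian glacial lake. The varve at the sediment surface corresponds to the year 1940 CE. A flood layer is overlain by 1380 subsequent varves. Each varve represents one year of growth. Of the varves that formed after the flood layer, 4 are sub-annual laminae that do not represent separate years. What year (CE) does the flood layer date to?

564 CE

1380 varves post-date the flood layer.
Removing the 4 false varves leaves 1380 − 4 = 1376 true varves beyond the flood layer.
The varve at the sediment surface is 1940 CE, so the flood layer dates to 1940 − 1376 = 564 CE.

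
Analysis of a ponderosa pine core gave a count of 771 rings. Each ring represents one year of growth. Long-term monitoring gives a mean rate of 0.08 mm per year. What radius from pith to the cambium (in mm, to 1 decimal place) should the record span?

The record spans 771 years at 0.08 mm per year.
771 years at 0.08 mm/year gives 0.08 × 771 = 61.7 mm.

61.7 mm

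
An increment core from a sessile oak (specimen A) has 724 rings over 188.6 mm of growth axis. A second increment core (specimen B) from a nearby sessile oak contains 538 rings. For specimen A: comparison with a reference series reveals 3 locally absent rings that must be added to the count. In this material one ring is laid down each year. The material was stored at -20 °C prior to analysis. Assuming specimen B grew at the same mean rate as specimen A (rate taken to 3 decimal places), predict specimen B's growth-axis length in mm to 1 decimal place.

Specimen A: adjusted count: 724 + 3 = 727 rings.
A: Extension rate ≈ 188.6 / 727 = 0.259 mm/year.
For B, 0.259 mm/year × 538 years = 139.3 mm.

139.3 mm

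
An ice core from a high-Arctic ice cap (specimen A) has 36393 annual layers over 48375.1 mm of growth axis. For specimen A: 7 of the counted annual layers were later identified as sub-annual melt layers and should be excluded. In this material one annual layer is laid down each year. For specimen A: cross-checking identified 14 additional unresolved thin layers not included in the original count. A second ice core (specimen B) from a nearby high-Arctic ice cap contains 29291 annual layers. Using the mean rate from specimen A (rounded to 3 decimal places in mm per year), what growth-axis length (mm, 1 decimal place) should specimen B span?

38927.7 mm

Specimen A: correcting the raw count gives 36393 − 7 + 14 = 36400 true annual layers.
A: 48375.1 mm over 36400 years gives 48375.1 / 36400 ≈ 1.329 mm/year.
B's length ≈ 1.329 × 29291 = 38927.7 mm.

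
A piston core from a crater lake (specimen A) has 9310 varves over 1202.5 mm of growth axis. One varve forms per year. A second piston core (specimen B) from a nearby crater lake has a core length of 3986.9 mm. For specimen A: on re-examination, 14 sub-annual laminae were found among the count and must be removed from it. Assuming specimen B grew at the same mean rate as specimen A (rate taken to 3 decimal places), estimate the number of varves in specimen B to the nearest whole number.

30906 varves

Specimen A: correcting the raw count gives 9310 − 14 = 9296 true varves.
A: Mean rate = 1202.5 mm / 9296 years ≈ 0.129 mm/yr.
For B, 3986.9 / 0.129 = 30906.20 years ≈ 30906 varves.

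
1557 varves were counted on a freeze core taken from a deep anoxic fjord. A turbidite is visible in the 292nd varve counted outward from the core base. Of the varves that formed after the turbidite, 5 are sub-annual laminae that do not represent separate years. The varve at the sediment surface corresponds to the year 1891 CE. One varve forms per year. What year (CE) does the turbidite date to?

631 CE

The turbidite sits at varve 292 from the core base, so 1557 − 292 = 1265 varves formed after it.
Removing the 5 false varves leaves 1265 − 5 = 1260 true varves beyond the turbidite.
Counting back 1260 years from 1891 CE places the turbidite in 1891 − 1260 = 631 CE.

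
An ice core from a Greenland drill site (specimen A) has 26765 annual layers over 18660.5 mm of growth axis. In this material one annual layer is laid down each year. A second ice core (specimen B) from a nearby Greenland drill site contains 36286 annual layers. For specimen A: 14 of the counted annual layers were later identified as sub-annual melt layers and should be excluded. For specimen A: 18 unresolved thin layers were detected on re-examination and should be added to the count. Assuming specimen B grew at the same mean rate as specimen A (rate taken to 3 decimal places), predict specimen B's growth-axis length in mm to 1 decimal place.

Specimen A: adjusted count: 26765 − 14 + 18 = 26769 annual layers.
A: 18660.5 mm over 26769 years gives 18660.5 / 26769 ≈ 0.697 mm/yr.
Length of B = 0.697 × 36286 = 25291.3 mm.

25291.3 mm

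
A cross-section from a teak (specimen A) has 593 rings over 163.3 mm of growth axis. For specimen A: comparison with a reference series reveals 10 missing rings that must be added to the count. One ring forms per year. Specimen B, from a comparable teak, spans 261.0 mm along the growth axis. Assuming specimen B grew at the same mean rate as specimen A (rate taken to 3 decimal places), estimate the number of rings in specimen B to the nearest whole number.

Specimen A: after corrections the count is 593 + 10 = 603 rings.
A: Mean rate = 163.3 mm / 603 years ≈ 0.271 mm per year.
B spans 261.0 / 0.271 = 963.10 years ≈ 963 rings.

963 rings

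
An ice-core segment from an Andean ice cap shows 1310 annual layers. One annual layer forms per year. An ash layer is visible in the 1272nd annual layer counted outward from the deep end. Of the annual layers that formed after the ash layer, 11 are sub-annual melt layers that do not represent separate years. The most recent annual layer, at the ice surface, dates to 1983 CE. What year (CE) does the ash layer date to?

1310 − 1272 = 38 annual layers lie beyond the ash layer toward the ice surface.
38 − 11 false = 27 true annual layers after the ash layer.
The annual layer at the ice surface is 1983 CE, so the ash layer dates to 1983 − 27 = 1956 CE.

1956 CE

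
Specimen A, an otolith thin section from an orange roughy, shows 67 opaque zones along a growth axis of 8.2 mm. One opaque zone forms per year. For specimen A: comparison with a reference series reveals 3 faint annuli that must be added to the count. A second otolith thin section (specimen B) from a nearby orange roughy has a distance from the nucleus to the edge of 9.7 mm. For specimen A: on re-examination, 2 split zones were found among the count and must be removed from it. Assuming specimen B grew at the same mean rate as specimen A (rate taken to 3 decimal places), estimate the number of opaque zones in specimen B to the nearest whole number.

80 opaque zones

Specimen A: true opaque zone count = 67 − 2 + 3 = 68.
A: 8.2 mm over 68 years gives 8.2 / 68 ≈ 0.121 mm per year.
Specimen B: 9.7 mm / 0.121 mm per year = 80.17 years ≈ 80 opaque zones.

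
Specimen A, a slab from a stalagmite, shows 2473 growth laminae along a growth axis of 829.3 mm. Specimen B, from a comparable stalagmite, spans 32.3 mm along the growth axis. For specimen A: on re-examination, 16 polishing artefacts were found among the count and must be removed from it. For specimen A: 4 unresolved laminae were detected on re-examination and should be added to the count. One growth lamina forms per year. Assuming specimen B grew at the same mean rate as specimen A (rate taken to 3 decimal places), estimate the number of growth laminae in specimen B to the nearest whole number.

96 growth laminae

Specimen A: true growth lamina count = 2473 − 16 + 4 = 2461.
A: Extension rate ≈ 829.3 / 2461 = 0.337 mm/year.
For B, 32.3 / 0.337 = 95.85 years ≈ 96 growth laminae.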